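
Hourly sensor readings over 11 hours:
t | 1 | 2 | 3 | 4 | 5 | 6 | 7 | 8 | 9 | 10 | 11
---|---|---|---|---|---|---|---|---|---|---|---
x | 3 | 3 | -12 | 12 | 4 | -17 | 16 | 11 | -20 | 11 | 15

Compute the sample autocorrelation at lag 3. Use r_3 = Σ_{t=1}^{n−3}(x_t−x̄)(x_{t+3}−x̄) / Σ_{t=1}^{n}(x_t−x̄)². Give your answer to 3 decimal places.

0.652

Mean x̄ = (3 + 3 − 12 + 12 + 4 − 17 + 16 + 11 − 20 + 11 + 15)/11 = 2.3636
Numerator Σ_{t=1}^{8}(x_t−x̄)(x_{t+3}−x̄) = 1090.7851
Denominator Σ(x_t−x̄)² = 1672.5455
r_3 = 1090.7851 / 1672.5455 = 0.652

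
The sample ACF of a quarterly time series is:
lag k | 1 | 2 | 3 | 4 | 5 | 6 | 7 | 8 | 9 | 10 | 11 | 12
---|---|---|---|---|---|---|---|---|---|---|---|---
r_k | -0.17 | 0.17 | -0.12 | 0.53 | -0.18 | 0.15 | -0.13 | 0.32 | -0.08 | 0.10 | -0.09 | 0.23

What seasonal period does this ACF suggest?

4

The largest autocorrelation is r_4 = 0.53, with weaker echoes at lags 8 (0.32) and 12 (0.23); the remaining lags stay at or below 0.17.
The dominant spike at lag 4 indicates a seasonal period of 4.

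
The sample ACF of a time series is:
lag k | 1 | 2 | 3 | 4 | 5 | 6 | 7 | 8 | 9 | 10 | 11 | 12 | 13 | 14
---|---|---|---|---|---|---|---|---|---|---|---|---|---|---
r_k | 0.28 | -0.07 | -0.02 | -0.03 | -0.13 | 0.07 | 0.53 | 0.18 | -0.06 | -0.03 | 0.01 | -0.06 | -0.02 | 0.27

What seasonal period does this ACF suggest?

The largest autocorrelation is r_7 = 0.53; the remaining lags stay at or below 0.28.
The dominant spike at lag 7 indicates a seasonal period of 7.

7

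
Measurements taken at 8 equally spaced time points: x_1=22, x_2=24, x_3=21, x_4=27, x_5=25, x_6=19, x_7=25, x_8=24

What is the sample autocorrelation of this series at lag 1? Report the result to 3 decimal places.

-0.398

Mean x̄ = (22 + 24 + 21 + 27 + 25 + 19 + 25 + 24)/8 = 23.3750
Deviations from mean: -1.3750, 0.6250, -2.3750, 3.6250, 1.6250, -4.3750, 1.6250, 0.6250
Σ(x_t−x̄)(x_{t+1}−x̄) = (-0.8594) + (-1.4844) + (-8.6094) + (5.8906) + (-7.1094) + (-7.1094) + (1.0156) = -18.2656
Denominator Σ(x_t−x̄)² = 45.8750
r_1 = -18.2656 / 45.8750 = -0.398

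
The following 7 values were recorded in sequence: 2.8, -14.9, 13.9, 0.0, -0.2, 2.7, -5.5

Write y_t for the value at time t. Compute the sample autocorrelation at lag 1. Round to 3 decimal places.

Mean ȳ = (2.8 − 14.9 + 13.9 + 0.0 − 0.2 + 2.7 − 5.5)/7 = -0.1714
Σ(y_t−ȳ)(y_{t+1}−ȳ) = (-43.7649) + (-207.2520) + (2.4122) + (-0.0049) + (-0.0820) + (-15.3006) = -263.9922
Denominator Σ(y_t−ȳ)² = 460.4343
r_1 = -263.9922 / 460.4343 = -0.573

-0.573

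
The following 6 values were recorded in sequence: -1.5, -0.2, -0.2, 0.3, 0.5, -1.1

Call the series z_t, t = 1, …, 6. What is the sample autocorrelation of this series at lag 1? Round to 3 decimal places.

Mean z̄ = (-1.5 − 0.2 − 0.2 + 0.3 + 0.5 − 1.1)/6 = -0.3667
Deviations from mean: -1.1333, 0.1667, 0.1667, 0.6667, 0.8667, -0.7333
Numerator Σ_{t=1}^{5}(z_t−z̄)(z_{t+1}−z̄) = -0.1078
Denominator Σ(z_t−z̄)² = 3.0733
r_1 = -0.1078 / 3.0733 = -0.035

-0.035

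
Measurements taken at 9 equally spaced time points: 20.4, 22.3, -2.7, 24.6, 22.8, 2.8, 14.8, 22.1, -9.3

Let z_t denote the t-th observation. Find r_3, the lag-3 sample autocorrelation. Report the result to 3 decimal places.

0.516

Mean z̄ = (20.4 + 22.3 − 2.7 + 24.6 + 22.8 + 2.8 + 14.8 + 22.1 − 9.3)/9 = 13.0889
Σ(z_t−z̄)(z_{t+3}−z̄) = (84.1590) + (89.4501) + (162.4501) + (19.6968) + (87.5079) + (230.3568) = 673.6207
Denominator Σ(z_t−z̄)² = 1305.6489
r_3 = 673.6207 / 1305.6489 = 0.516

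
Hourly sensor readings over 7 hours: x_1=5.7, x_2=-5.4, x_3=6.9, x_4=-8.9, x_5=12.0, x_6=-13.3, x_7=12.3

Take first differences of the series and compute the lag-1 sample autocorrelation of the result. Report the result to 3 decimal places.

First differences Δx: -11.1, 12.3, -15.8, 20.9, -25.3, 25.6
Mean of differences = 1.1000
Numerator Σ(Δx_t−Δx̄)(Δx_{t+1}−Δx̄) = -1830.0600
Denominator Σ(Δx_t−Δx̄)² = 2249.1400
r_1(Δx) = -1830.0600 / 2249.1400 = -0.814

-0.814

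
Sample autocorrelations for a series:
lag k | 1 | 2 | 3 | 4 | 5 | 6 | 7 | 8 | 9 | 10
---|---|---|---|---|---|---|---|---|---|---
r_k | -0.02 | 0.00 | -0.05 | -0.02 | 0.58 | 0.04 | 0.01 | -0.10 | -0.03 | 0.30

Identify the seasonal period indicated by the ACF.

5

The largest autocorrelation is r_5 = 0.58, with a weaker echo at lag 10 (0.30); the remaining lags stay at or below 0.04.
The dominant spike at lag 5 indicates a seasonal period of 5.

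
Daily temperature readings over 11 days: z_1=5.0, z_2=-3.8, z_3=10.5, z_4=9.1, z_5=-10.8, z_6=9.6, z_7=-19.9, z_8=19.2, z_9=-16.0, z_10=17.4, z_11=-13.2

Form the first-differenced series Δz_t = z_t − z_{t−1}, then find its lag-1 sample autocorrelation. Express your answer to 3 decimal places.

-0.862

First differences Δz: -8.8, 14.3, -1.4, -19.9, 20.4, -29.5, 39.1, -35.2, 33.4, -30.6
Mean of differences = -1.8200
Numerator Σ(Δz_t−Δz̄)(Δz_{t+1}−Δz̄) = -5817.9784
Denominator Σ(Δz_t−Δz̄)² = 6752.9560
r_1(Δz) = -5817.9784 / 6752.9560 = -0.862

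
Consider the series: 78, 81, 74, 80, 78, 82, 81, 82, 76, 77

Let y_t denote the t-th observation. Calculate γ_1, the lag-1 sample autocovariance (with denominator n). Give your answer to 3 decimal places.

-1.181

Mean ȳ = (78 + 81 + 74 + 80 + 78 + 82 + 81 + 82 + 76 + 77)/10 = 78.9000
Σ_{t=1}^{9}(y_t−ȳ)(y_{t+1}−ȳ) = -11.8100
γ_1 = -11.8100 / 10 = -1.181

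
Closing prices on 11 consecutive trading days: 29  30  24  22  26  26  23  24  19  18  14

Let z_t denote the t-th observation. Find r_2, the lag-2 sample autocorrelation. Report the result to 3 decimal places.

0.142

Mean z̄ = (29 + 30 + 24 + 22 + 26 + 26 + 23 + 24 + 19 + 18 + 14)/11 = 23.1818
Numerator Σ_{t=1}^{9}(z_t−z̄)(z_{t+2}−z̄) = 32.3884
Denominator Σ(z_t−z̄)² = 227.6364
r_2 = 32.3884 / 227.6364 = 0.142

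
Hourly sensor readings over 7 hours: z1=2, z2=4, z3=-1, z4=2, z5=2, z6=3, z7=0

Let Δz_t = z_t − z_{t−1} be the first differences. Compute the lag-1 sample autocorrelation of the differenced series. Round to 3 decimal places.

First differences Δz: 2, -5, 3, 0, 1, -3
Mean of differences = -0.3333
Numerator Σ(Δz_t−Δz̄)(Δz_{t+1}−Δz̄) = -28.4444
Denominator Σ(Δz_t−Δz̄)² = 47.3333
r_1(Δz) = -28.4444 / 47.3333 = -0.601

-0.601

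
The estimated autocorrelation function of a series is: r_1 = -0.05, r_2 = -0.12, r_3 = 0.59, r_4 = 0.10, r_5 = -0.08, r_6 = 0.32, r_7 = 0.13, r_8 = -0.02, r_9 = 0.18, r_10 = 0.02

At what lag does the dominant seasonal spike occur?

The largest autocorrelation is r_3 = 0.59, with weaker echoes at lags 6 (0.32) and 9 (0.18); the remaining lags stay at or below 0.13.
The dominant spike at lag 3 indicates a seasonal period of 3.

3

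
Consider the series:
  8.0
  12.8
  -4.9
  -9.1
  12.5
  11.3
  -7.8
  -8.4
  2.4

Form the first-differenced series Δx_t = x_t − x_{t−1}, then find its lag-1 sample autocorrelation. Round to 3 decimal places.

-0.088

First differences Δx: 4.8, -17.7, -4.2, 21.6, -1.2, -19.1, -0.6, 10.8
Mean of differences = -0.7000
Numerator Σ(Δx_t−Δx̄)(Δx_{t+1}−Δx̄) = -114.6900
Denominator Σ(Δx_t−Δx̄)² = 1299.8600
r_1(Δx) = -114.6900 / 1299.8600 = -0.088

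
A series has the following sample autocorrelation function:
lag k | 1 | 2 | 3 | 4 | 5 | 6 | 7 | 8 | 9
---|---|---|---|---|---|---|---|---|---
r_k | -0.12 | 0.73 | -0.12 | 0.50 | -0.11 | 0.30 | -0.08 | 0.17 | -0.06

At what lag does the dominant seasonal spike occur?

2

The largest autocorrelation is r_2 = 0.73, with weaker echoes at lags 4 (0.50), 6 (0.30) and 8 (0.17); the remaining lags stay at or below -0.06.
The dominant spike at lag 2 indicates a seasonal period of 2.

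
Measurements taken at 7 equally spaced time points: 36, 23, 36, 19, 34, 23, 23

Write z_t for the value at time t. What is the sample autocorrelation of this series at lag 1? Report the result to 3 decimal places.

-0.665

Mean z̄ = (36 + 23 + 36 + 19 + 34 + 23 + 23)/7 = 27.7143
Σ(z_t−z̄)(z_{t+1}−z̄) = (-39.0612) + (-39.0612) + (-72.2041) + (-54.7755) + (-29.6327) + (22.2245) = -212.5102
Denominator Σ(z_t−z̄)² = 319.4286
r_1 = -212.5102 / 319.4286 = -0.665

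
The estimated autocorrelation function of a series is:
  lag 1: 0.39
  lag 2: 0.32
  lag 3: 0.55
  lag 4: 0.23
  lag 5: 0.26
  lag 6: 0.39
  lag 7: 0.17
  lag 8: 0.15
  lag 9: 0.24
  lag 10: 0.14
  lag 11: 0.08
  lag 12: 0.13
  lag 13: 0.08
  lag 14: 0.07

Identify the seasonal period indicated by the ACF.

3

The largest autocorrelation is r_3 = 0.55; the remaining lags stay at or below 0.39. The elevated value at lag 1 (0.39), dropping to 0.32 at lag 2, reflects decaying short-term dependence rather than seasonality.
The dominant spike at lag 3 indicates a seasonal period of 3.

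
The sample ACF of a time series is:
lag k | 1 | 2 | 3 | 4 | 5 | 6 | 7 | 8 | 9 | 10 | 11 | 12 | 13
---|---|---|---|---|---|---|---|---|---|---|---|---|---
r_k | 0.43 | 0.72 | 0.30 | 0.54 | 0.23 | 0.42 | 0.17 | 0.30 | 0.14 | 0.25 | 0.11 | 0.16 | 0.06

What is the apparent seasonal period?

The largest autocorrelation is r_2 = 0.72, with a weaker echo at lag 4 (0.54); the remaining lags stay at or below 0.43.
The dominant spike at lag 2 indicates a seasonal period of 2.

2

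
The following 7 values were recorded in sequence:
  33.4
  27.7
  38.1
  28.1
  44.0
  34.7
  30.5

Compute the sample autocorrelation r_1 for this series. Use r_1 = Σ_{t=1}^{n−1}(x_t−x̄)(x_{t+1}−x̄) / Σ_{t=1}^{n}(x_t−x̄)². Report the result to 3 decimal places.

Mean x̄ = (33.4 + 27.7 + 38.1 + 28.1 + 44.0 + 34.7 + 30.5)/7 = 33.7857
Deviations from mean: -0.3857, -6.0857, 4.3143, -5.6857, 10.2143, 0.9143, -3.2857
Σ(x_t−x̄)(x_{t+1}−x̄) = (2.3473) + (-26.2555) + (-24.5298) + (-58.0755) + (9.3388) + (-3.0041) = -100.1788
Denominator Σ(x_t−x̄)² = 204.0886
r_1 = -100.1788 / 204.0886 = -0.491

-0.491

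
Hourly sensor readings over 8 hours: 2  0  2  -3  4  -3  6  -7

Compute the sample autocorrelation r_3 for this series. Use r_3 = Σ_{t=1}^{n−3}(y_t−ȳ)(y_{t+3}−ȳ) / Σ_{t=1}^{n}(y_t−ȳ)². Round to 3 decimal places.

-0.458

Mean ȳ = (2 + 0 + 2 − 3 + 4 − 3 + 6 − 7)/8 = 0.1250
Deviations from mean: 1.8750, -0.1250, 1.8750, -3.1250, 3.8750, -3.1250, 5.8750, -7.1250
Σ(y_t−ȳ)(y_{t+3}−ȳ) = (-5.8594) + (-0.4844) + (-5.8594) + (-18.3594) + (-27.6094) = -58.1719
Denominator Σ(y_t−ȳ)² = 126.8750
r_3 = -58.1719 / 126.8750 = -0.458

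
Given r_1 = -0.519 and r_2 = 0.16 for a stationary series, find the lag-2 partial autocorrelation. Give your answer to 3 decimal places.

-0.150

φ_{22} = (r_2 − r_1²) / (1 − r_1²)
r_1² = (-0.519)² = 0.269361
Numerator = 0.16 − 0.2694 = -0.1094; denominator = 1 − 0.2694 = 0.7306
φ_{22} = -0.1094 / 0.7306 = -0.150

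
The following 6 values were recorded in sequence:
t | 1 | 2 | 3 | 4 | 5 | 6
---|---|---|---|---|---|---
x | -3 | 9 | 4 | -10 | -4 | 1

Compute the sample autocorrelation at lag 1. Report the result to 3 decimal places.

0.019

Mean x̄ = (-3 + 9 + 4 − 10 − 4 + 1)/6 = -0.5000
Deviations from mean: -2.5000, 9.5000, 4.5000, -9.5000, -3.5000, 1.5000
Σ(x_t−x̄)(x_{t+1}−x̄) = (-23.7500) + (42.7500) + (-42.7500) + (33.2500) + (-5.2500) = 4.2500
Denominator Σ(x_t−x̄)² = 221.5000
r_1 = 4.2500 / 221.5000 = 0.019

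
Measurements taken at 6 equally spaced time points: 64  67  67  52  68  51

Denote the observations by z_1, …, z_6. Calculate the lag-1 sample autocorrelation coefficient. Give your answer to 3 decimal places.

-0.447

Mean z̄ = (64 + 67 + 67 + 52 + 68 + 51)/6 = 61.5000
Numerator Σ_{t=1}^{5}(z_t−z̄)(z_{t+1}−z̄) = -138.2500
Denominator Σ(z_t−z̄)² = 309.5000
r_1 = -138.2500 / 309.5000 = -0.447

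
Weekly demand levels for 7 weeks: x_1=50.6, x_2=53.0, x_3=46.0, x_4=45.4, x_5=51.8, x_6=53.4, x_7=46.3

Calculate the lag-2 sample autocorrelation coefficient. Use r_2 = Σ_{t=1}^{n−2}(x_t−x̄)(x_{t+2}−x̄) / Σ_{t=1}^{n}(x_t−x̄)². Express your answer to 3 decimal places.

Mean x̄ = (50.6 + 53.0 + 46.0 + 45.4 + 51.8 + 53.4 + 46.3)/7 = 49.5000
Deviations from mean: 1.1000, 3.5000, -3.5000, -4.1000, 2.3000, 3.9000, -3.2000
Σ(x_t−x̄)(x_{t+2}−x̄) = (-3.8500) + (-14.3500) + (-8.0500) + (-15.9900) + (-7.3600) = -49.6000
Denominator Σ(x_t−x̄)² = 73.2600
r_2 = -49.6000 / 73.2600 = -0.677

-0.677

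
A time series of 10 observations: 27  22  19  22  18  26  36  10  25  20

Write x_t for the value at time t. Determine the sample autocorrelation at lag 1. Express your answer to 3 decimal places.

Mean x̄ = (27 + 22 + 19 + 22 + 18 + 26 + 36 + 10 + 25 + 20)/10 = 22.5000
Numerator Σ_{t=1}^{9}(x_t−x̄)(x_{t+1}−x̄) = -171.2500
Denominator Σ(x_t−x̄)² = 416.5000
r_1 = -171.2500 / 416.5000 = -0.411

-0.411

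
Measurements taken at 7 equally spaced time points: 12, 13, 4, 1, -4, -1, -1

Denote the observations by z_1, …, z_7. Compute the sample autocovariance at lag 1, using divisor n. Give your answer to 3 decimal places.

Mean z̄ = (12 + 13 + 4 + 1 − 4 − 1 − 1)/7 = 3.4286
Σ_{t=1}^{6}(z_t−z̄)(z_{t+1}−z̄) = 156.6735
γ_1 = 156.6735 / 7 = 22.382

22.382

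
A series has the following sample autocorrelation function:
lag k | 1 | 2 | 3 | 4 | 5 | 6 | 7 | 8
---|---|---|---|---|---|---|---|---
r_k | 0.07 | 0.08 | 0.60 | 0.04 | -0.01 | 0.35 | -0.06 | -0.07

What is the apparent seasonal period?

3

The largest autocorrelation is r_3 = 0.60, with a weaker echo at lag 6 (0.35); the remaining lags stay at or below 0.08.
The dominant spike at lag 3 indicates a seasonal period of 3.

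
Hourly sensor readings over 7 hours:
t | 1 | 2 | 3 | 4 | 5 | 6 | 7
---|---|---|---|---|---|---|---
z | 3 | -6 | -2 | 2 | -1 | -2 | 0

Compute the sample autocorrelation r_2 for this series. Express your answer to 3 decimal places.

Mean z̄ = (3 − 6 − 2 + 2 − 1 − 2 + 0)/7 = -0.8571
Deviations from mean: 3.8571, -5.1429, -1.1429, 2.8571, -0.1429, -1.1429, 0.8571
Numerator Σ_{t=1}^{5}(z_t−z̄)(z_{t+2}−z̄) = -22.3265
Denominator Σ(z_t−z̄)² = 52.8571
r_2 = -22.3265 / 52.8571 = -0.422

-0.422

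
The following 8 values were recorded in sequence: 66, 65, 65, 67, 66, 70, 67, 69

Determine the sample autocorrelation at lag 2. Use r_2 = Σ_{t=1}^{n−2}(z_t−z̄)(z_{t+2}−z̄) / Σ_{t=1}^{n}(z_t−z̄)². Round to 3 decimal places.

0.436

Mean z̄ = (66 + 65 + 65 + 67 + 66 + 70 + 67 + 69)/8 = 66.8750
Deviations from mean: -0.8750, -1.8750, -1.8750, 0.1250, -0.8750, 3.1250, 0.1250, 2.1250
Numerator Σ_{t=1}^{6}(z_t−z̄)(z_{t+2}−z̄) = 9.9688
Denominator Σ(z_t−z̄)² = 22.8750
r_2 = 9.9688 / 22.8750 = 0.436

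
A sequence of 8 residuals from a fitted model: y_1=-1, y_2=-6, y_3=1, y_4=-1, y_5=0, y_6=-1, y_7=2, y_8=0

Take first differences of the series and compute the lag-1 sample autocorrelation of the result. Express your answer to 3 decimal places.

-0.669

First differences Δy: -5, 7, -2, 1, -1, 3, -2
Mean of differences = 0.1429
Numerator Σ(Δy_t−Δȳ)(Δy_{t+1}−Δȳ) = -62.1633
Denominator Σ(Δy_t−Δȳ)² = 92.8571
r_1(Δy) = -62.1633 / 92.8571 = -0.669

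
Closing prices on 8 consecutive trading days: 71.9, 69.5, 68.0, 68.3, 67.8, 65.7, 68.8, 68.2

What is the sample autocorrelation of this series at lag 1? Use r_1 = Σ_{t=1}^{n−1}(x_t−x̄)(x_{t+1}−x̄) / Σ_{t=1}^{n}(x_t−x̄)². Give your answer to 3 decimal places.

Mean x̄ = (71.9 + 69.5 + 68.0 + 68.3 + 67.8 + 65.7 + 68.8 + 68.2)/8 = 68.5250
Deviations from mean: 3.3750, 0.9750, -0.5250, -0.2250, -0.7250, -2.8250, 0.2750, -0.3250
Numerator Σ_{t=1}^{7}(x_t−x̄)(x_{t+1}−x̄) = 4.2419
Denominator Σ(x_t−x̄)² = 21.3550
r_1 = 4.2419 / 21.3550 = 0.199

0.199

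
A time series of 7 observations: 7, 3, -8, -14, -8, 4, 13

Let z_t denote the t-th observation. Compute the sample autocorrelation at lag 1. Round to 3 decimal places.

0.408

Mean z̄ = (7 + 3 − 8 − 14 − 8 + 4 + 13)/7 = -0.4286
Σ(z_t−z̄)(z_{t+1}−z̄) = (25.4694) + (-25.9592) + (102.7551) + (102.7551) + (-33.5306) + (59.4694) = 230.9592
Denominator Σ(z_t−z̄)² = 565.7143
r_1 = 230.9592 / 565.7143 = 0.408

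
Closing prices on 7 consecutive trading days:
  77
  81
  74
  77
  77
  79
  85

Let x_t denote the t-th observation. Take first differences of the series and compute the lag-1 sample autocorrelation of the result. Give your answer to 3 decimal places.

First differences Δx: 4, -7, 3, 0, 2, 6
Mean of differences = 1.3333
Numerator Σ(Δx_t−Δx̄)(Δx_{t+1}−Δx̄) = -36.1111
Denominator Σ(Δx_t−Δx̄)² = 103.3333
r_1(Δx) = -36.1111 / 103.3333 = -0.349

-0.349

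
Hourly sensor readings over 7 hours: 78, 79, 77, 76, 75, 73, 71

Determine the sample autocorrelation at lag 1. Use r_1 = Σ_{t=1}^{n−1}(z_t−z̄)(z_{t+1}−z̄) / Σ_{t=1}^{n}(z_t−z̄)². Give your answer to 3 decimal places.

0.562

Mean z̄ = (78 + 79 + 77 + 76 + 75 + 73 + 71)/7 = 75.5714
Deviations from mean: 2.4286, 3.4286, 1.4286, 0.4286, -0.5714, -2.5714, -4.5714
Numerator Σ_{t=1}^{6}(z_t−z̄)(z_{t+1}−z̄) = 26.8163
Denominator Σ(z_t−z̄)² = 47.7143
r_1 = 26.8163 / 47.7143 = 0.562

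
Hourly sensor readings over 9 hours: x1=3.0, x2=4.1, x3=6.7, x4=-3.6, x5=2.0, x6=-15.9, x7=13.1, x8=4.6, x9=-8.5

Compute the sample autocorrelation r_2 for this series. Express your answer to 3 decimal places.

Mean x̄ = (3.0 + 4.1 + 6.7 − 3.6 + 2.0 − 15.9 + 13.1 + 4.6 − 8.5)/9 = 0.6111
Σ(x_t−x̄)(x_{t+2}−x̄) = (14.5457) + (-14.6921) + (8.4568) + (69.5301) + (17.3457) + (-65.8610) + (-113.7877) = -84.4625
Denominator Σ(x_t−x̄)² = 602.1289
r_2 = -84.4625 / 602.1289 = -0.140

-0.140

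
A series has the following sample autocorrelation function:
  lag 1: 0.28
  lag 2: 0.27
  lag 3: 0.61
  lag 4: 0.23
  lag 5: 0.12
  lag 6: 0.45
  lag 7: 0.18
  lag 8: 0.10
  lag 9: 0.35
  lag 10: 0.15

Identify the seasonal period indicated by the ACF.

The largest autocorrelation is r_3 = 0.61, with weaker echoes at lags 6 (0.45) and 9 (0.35); the remaining lags stay at or below 0.28. The elevated value at lag 1 (0.28), dropping to 0.27 at lag 2, reflects decaying short-term dependence rather than seasonality.
The dominant spike at lag 3 indicates a seasonal period of 3.

3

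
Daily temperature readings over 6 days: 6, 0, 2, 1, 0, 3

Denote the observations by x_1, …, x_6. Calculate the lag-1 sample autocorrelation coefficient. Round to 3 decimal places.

-0.308

Mean x̄ = (6 + 0 + 2 + 1 + 0 + 3)/6 = 2.0000
Deviations from mean: 4.0000, -2.0000, 0.0000, -1.0000, -2.0000, 1.0000
Σ(x_t−x̄)(x_{t+1}−x̄) = (-8.0000) + (0.0000) + (0.0000) + (2.0000) + (-2.0000) = -8.0000
Denominator Σ(x_t−x̄)² = 26.0000
r_1 = -8.0000 / 26.0000 = -0.308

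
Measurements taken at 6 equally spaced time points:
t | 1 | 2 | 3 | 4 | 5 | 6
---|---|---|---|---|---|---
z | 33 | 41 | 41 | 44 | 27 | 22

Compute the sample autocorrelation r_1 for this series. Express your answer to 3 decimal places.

0.293

Mean z̄ = (33 + 41 + 41 + 44 + 27 + 22)/6 = 34.6667
Σ(z_t−z̄)(z_{t+1}−z̄) = (-10.5556) + (40.1111) + (59.1111) + (-71.5556) + (97.1111) = 114.2222
Denominator Σ(z_t−z̄)² = 389.3333
r_1 = 114.2222 / 389.3333 = 0.293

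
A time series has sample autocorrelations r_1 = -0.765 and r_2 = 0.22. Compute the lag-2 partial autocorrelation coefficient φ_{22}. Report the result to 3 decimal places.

φ_{22} = (r_2 − r_1²) / (1 − r_1²)
r_1² = (-0.765)² = 0.585225
Numerator = 0.22 − 0.5852 = -0.3652; denominator = 1 − 0.5852 = 0.4148
φ_{22} = -0.3652 / 0.4148 = -0.881

-0.881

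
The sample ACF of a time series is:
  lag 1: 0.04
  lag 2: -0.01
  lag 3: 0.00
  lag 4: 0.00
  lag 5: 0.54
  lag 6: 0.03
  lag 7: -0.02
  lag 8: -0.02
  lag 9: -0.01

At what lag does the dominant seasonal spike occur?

The largest autocorrelation is r_5 = 0.54; the remaining lags stay at or below 0.04.
The dominant spike at lag 5 indicates a seasonal period of 5.

5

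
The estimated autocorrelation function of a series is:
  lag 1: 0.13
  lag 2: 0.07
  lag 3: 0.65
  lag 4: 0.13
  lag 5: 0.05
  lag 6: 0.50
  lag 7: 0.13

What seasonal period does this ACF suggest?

3

The largest autocorrelation is r_3 = 0.65, with a weaker echo at lag 6 (0.50); the remaining lags stay at or below 0.13.
The dominant spike at lag 3 indicates a seasonal period of 3.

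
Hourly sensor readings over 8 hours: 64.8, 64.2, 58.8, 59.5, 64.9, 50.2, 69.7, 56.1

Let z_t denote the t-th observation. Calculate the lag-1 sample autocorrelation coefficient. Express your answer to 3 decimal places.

-0.669

Mean z̄ = (64.8 + 64.2 + 58.8 + 59.5 + 64.9 + 50.2 + 69.7 + 56.1)/8 = 61.0250
Deviations from mean: 3.7750, 3.1750, -2.2250, -1.5250, 3.8750, -10.8250, 8.6750, -4.9250
Numerator Σ_{t=1}^{7}(z_t−z̄)(z_{t+1}−z̄) = -176.1731
Denominator Σ(z_t−z̄)² = 263.3150
r_1 = -176.1731 / 263.3150 = -0.669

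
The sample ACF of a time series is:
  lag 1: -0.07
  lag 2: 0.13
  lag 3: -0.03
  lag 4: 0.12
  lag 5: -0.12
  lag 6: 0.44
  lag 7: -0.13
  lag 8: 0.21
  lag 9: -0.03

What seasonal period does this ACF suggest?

The largest autocorrelation is r_6 = 0.44; the remaining lags stay at or below 0.21.
The dominant spike at lag 6 indicates a seasonal period of 6.

6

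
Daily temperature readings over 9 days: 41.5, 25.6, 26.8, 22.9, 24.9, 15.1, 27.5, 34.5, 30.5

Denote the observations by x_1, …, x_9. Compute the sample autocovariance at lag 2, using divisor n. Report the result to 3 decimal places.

Mean x̄ = (41.5 + 25.6 + 26.8 + 22.9 + 24.9 + 15.1 + 27.5 + 34.5 + 30.5)/9 = 27.7000
Σ_{t=1}^{7}(x_t−x̄)(x_{t+2}−x̄) = -25.0200
γ_2 = -25.0200 / 9 = -2.780

-2.780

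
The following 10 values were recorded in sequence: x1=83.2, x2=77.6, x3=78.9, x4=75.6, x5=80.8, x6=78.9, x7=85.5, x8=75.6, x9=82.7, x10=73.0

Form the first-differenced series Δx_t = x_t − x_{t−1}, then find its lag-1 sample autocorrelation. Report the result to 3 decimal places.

First differences Δx: -5.6, 1.3, -3.3, 5.2, -1.9, 6.6, -9.9, 7.1, -9.7
Mean of differences = -1.1333
Numerator Σ(Δx_t−Δx̄)(Δx_{t+1}−Δx̄) = -251.1544
Denominator Σ(Δx_t−Δx̄)² = 349.1000
r_1(Δx) = -251.1544 / 349.1000 = -0.719

-0.719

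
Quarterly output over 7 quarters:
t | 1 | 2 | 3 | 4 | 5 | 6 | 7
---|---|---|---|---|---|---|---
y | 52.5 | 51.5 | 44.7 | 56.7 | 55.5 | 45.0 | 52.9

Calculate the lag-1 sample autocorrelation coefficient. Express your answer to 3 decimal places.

Mean ȳ = (52.5 + 51.5 + 44.7 + 56.7 + 55.5 + 45.0 + 52.9)/7 = 51.2571
Deviations from mean: 1.2429, 0.2429, -6.5571, 5.4429, 4.2429, -6.2571, 1.6429
Σ(y_t−ȳ)(y_{t+1}−ȳ) = (0.3018) + (-1.5924) + (-35.6896) + (23.0933) + (-26.5482) + (-10.2796) = -50.7147
Denominator Σ(y_t−ȳ)² = 134.0771
r_1 = -50.7147 / 134.0771 = -0.378

-0.378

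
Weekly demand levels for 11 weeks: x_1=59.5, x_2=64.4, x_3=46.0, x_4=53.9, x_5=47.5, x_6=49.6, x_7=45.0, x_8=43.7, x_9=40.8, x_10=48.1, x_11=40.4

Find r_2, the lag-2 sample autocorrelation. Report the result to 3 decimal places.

Mean x̄ = (59.5 + 64.4 + 46.0 + 53.9 + 47.5 + 49.6 + 45.0 + 43.7 + 40.8 + 48.1 + 40.4)/11 = 48.9909
Numerator Σ_{t=1}^{9}(x_t−x̄)(x_{t+2}−x̄) = 162.1598
Denominator Σ(x_t−x̄)² = 569.1291
r_2 = 162.1598 / 569.1291 = 0.285

0.285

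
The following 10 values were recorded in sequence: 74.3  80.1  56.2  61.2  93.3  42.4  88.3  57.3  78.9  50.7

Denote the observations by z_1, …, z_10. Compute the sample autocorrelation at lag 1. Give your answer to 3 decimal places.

-0.709

Mean z̄ = (74.3 + 80.1 + 56.2 + 61.2 + 93.3 + 42.4 + 88.3 + 57.3 + 78.9 + 50.7)/10 = 68.2700
Numerator Σ_{t=1}^{9}(z_t−z̄)(z_{t+1}−z̄) = -1851.8919
Denominator Σ(z_t−z̄)² = 2610.9810
r_1 = -1851.8919 / 2610.9810 = -0.709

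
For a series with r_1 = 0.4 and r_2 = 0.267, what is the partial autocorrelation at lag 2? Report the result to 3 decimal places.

φ_{22} = (r_2 − r_1²) / (1 − r_1²)
r_1² = (0.4)² = 0.16
Numerator = 0.267 − 0.1600 = 0.1070; denominator = 1 − 0.1600 = 0.8400
φ_{22} = 0.1070 / 0.8400 = 0.127

0.127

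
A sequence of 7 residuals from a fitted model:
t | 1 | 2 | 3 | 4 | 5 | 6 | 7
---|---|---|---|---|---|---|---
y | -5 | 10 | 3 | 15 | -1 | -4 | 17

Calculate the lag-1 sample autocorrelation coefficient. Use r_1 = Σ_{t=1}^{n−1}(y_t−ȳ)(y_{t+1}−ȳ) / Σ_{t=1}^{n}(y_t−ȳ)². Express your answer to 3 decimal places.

Mean ȳ = (-5 + 10 + 3 + 15 − 1 − 4 + 17)/7 = 5.0000
Numerator Σ_{t=1}^{6}(y_t−ȳ)(y_{t+1}−ȳ) = -194.0000
Denominator Σ(y_t−ȳ)² = 490.0000
r_1 = -194.0000 / 490.0000 = -0.396

-0.396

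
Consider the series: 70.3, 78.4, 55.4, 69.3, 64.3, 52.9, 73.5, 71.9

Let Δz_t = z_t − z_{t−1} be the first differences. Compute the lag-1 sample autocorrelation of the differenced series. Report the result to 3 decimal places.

-0.573

First differences Δz: 8.1, -23.0, 13.9, -5.0, -11.4, 20.6, -1.6
Mean of differences = 0.2286
Numerator Σ(Δz_t−Δz̄)(Δz_{t+1}−Δz̄) = -785.2322
Denominator Σ(Δz_t−Δz̄)² = 1369.3343
r_1(Δz) = -785.2322 / 1369.3343 = -0.573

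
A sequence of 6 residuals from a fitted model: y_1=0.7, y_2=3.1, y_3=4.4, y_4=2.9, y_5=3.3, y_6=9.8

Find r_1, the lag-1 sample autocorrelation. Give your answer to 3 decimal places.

-0.022

Mean ȳ = (0.7 + 3.1 + 4.4 + 2.9 + 3.3 + 9.8)/6 = 4.0333
Deviations from mean: -3.3333, -0.9333, 0.3667, -1.1333, -0.7333, 5.7667
Numerator Σ_{t=1}^{5}(y_t−ȳ)(y_{t+1}−ȳ) = -1.0444
Denominator Σ(y_t−ȳ)² = 47.1933
r_1 = -1.0444 / 47.1933 = -0.022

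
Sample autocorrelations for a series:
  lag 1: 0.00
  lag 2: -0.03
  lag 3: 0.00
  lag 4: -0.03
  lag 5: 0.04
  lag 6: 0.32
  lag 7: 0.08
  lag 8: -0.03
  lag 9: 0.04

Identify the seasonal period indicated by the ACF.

The largest autocorrelation is r_6 = 0.32; the remaining lags stay at or below 0.08.
The dominant spike at lag 6 indicates a seasonal period of 6.

6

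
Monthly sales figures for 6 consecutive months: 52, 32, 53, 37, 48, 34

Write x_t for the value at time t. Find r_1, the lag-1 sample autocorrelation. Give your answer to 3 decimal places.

Mean x̄ = (52 + 32 + 53 + 37 + 48 + 34)/6 = 42.6667
Deviations from mean: 9.3333, -10.6667, 10.3333, -5.6667, 5.3333, -8.6667
Numerator Σ_{t=1}^{5}(x_t−x̄)(x_{t+1}−x̄) = -344.7778
Denominator Σ(x_t−x̄)² = 443.3333
r_1 = -344.7778 / 443.3333 = -0.778

-0.778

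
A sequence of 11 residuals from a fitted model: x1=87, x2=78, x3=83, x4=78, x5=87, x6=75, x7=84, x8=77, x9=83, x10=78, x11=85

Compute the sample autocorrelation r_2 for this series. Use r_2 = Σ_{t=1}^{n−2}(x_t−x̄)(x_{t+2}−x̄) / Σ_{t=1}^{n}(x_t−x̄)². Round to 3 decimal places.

0.650

Mean x̄ = (87 + 78 + 83 + 78 + 87 + 75 + 84 + 77 + 83 + 78 + 85)/11 = 81.3636
Numerator Σ_{t=1}^{9}(x_t−x̄)(x_{t+2}−x̄) = 118.7355
Denominator Σ(x_t−x̄)² = 182.5455
r_2 = 118.7355 / 182.5455 = 0.650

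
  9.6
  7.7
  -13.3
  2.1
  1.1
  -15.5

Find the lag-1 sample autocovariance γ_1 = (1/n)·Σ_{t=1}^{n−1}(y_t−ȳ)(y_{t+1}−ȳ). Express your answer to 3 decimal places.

-12.732

Mean ȳ = (9.6 + 7.7 − 13.3 + 2.1 + 1.1 − 15.5)/6 = -1.3833
Σ_{t=1}^{5}(y_t−ȳ)(y_{t+1}−ȳ) = -76.3936
γ_1 = -76.3936 / 6 = -12.732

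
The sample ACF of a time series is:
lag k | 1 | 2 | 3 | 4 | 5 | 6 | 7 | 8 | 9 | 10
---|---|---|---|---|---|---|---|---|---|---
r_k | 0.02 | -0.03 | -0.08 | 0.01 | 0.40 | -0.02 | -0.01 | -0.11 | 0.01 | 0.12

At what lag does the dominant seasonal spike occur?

The largest autocorrelation is r_5 = 0.40; the remaining lags stay at or below 0.12.
The dominant spike at lag 5 indicates a seasonal period of 5.

5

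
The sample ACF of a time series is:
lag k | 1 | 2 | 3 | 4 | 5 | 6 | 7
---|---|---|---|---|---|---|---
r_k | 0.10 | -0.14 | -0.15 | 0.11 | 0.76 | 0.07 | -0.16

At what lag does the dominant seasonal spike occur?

The largest autocorrelation is r_5 = 0.76; the remaining lags stay at or below 0.11.
The dominant spike at lag 5 indicates a seasonal period of 5.

5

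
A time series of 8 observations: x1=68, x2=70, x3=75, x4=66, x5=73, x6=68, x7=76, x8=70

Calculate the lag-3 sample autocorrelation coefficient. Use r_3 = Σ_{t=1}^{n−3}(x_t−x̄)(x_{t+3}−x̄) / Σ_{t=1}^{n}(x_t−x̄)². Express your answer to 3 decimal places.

-0.301

Mean x̄ = (68 + 70 + 75 + 66 + 73 + 68 + 76 + 70)/8 = 70.7500
Σ(x_t−x̄)(x_{t+3}−x̄) = (13.0625) + (-1.6875) + (-11.6875) + (-24.9375) + (-1.6875) = -26.9375
Denominator Σ(x_t−x̄)² = 89.5000
r_3 = -26.9375 / 89.5000 = -0.301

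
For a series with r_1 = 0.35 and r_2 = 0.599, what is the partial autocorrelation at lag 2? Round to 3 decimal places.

0.543

φ_{22} = (r_2 − r_1²) / (1 − r_1²)
r_1² = (0.35)² = 0.1225
Numerator = 0.599 − 0.1225 = 0.4765; denominator = 1 − 0.1225 = 0.8775
φ_{22} = 0.4765 / 0.8775 = 0.543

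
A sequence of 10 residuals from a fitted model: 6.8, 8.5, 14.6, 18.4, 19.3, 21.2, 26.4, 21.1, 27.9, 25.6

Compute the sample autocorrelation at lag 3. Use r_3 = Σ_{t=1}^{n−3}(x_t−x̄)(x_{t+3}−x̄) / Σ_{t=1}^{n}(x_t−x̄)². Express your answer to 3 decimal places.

Mean x̄ = (6.8 + 8.5 + 14.6 + 18.4 + 19.3 + 21.2 + 26.4 + 21.1 + 27.9 + 25.6)/10 = 18.9800
Numerator Σ_{t=1}^{7}(x_t−x̄)(x_{t+3}−x̄) = 59.2848
Denominator Σ(x_t−x̄)² = 465.6760
r_3 = 59.2848 / 465.6760 = 0.127

0.127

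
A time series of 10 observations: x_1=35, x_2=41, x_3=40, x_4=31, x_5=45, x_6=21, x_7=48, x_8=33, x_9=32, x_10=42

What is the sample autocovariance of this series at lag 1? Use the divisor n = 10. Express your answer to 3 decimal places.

-41.604

Mean x̄ = (35 + 41 + 40 + 31 + 45 + 21 + 48 + 33 + 32 + 42)/10 = 36.8000
Σ_{t=1}^{9}(x_t−x̄)(x_{t+1}−x̄) = -416.0400
γ_1 = -416.0400 / 10 = -41.604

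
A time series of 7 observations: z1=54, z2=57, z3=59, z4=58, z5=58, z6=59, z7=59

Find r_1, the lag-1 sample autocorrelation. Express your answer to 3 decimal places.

Mean z̄ = (54 + 57 + 59 + 58 + 58 + 59 + 59)/7 = 57.7143
Σ(z_t−z̄)(z_{t+1}−z̄) = (2.6531) + (-0.9184) + (0.3673) + (0.0816) + (0.3673) + (1.6531) = 4.2041
Denominator Σ(z_t−z̄)² = 19.4286
r_1 = 4.2041 / 19.4286 = 0.216

0.216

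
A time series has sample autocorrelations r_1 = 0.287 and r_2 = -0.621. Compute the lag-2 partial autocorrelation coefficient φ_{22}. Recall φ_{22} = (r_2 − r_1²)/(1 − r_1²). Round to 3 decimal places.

-0.767

φ_{22} = (r_2 − r_1²) / (1 − r_1²)
r_1² = (0.287)² = 0.082369
Numerator = -0.621 − 0.0824 = -0.7034; denominator = 1 − 0.0824 = 0.9176
φ_{22} = -0.7034 / 0.9176 = -0.767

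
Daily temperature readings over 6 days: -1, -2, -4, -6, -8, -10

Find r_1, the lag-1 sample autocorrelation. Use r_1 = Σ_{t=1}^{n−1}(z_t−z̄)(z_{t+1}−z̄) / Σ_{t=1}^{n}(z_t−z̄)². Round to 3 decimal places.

Mean z̄ = (-1 − 2 − 4 − 6 − 8 − 10)/6 = -5.1667
Σ(z_t−z̄)(z_{t+1}−z̄) = (13.1944) + (3.6944) + (-0.9722) + (2.3611) + (13.6944) = 31.9722
Denominator Σ(z_t−z̄)² = 60.8333
r_1 = 31.9722 / 60.8333 = 0.526

0.526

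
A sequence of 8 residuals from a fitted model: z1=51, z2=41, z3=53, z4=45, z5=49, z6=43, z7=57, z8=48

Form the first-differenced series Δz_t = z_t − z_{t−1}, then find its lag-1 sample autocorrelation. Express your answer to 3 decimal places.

First differences Δz: -10, 12, -8, 4, -6, 14, -9
Mean of differences = -0.4286
Numerator Σ(Δz_t−Δz̄)(Δz_{t+1}−Δz̄) = -475.3265
Denominator Σ(Δz_t−Δz̄)² = 635.7143
r_1(Δz) = -475.3265 / 635.7143 = -0.748

-0.748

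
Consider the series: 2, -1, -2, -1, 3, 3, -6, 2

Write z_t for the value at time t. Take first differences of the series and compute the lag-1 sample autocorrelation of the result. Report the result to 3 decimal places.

-0.384

First differences Δz: -3, -1, 1, 4, 0, -9, 8
Mean of differences = 0.0000
Numerator Σ(Δz_t−Δz̄)(Δz_{t+1}−Δz̄) = -66.0000
Denominator Σ(Δz_t−Δz̄)² = 172.0000
r_1(Δz) = -66.0000 / 172.0000 = -0.384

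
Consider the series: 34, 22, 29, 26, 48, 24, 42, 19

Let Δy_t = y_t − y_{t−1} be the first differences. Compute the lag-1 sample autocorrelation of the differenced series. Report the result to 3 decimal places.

First differences Δy: -12, 7, -3, 22, -24, 18, -23
Mean of differences = -2.1429
Numerator Σ(Δy_t−Δȳ)(Δy_{t+1}−Δȳ) = -1506.7347
Denominator Σ(Δy_t−Δȳ)² = 2082.8571
r_1(Δy) = -1506.7347 / 2082.8571 = -0.723

-0.723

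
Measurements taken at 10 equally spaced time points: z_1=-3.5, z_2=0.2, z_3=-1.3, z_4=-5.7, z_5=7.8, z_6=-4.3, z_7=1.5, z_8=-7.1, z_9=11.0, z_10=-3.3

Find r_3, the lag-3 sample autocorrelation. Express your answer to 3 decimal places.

-0.292

Mean z̄ = (-3.5 + 0.2 − 1.3 − 5.7 + 7.8 − 4.3 + 1.5 − 7.1 + 11.0 − 3.3)/10 = -0.4700
Σ(z_t−z̄)(z_{t+3}−z̄) = (15.8469) + (5.5409) + (3.1789) + (-10.3031) + (-54.8301) + (-43.9301) + (-5.5751) = -90.0717
Denominator Σ(z_t−z̄)² = 308.1410
r_3 = -90.0717 / 308.1410 = -0.292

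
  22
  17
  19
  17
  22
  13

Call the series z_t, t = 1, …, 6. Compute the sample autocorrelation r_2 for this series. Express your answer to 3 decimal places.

0.232

Mean z̄ = (22 + 17 + 19 + 17 + 22 + 13)/6 = 18.3333
Deviations from mean: 3.6667, -1.3333, 0.6667, -1.3333, 3.6667, -5.3333
Numerator Σ_{t=1}^{4}(z_t−z̄)(z_{t+2}−z̄) = 13.7778
Denominator Σ(z_t−z̄)² = 59.3333
r_2 = 13.7778 / 59.3333 = 0.232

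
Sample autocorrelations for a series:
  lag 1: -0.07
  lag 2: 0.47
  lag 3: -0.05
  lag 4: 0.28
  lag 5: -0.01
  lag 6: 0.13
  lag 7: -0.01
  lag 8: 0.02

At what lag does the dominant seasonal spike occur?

2

The largest autocorrelation is r_2 = 0.47, with a weaker echo at lag 4 (0.28); the remaining lags stay at or below 0.13.
The dominant spike at lag 2 indicates a seasonal period of 2.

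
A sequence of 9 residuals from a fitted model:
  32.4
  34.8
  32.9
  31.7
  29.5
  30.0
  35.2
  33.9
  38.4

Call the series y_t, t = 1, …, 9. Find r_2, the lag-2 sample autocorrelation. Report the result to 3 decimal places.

0.074

Mean ȳ = (32.4 + 34.8 + 32.9 + 31.7 + 29.5 + 30.0 + 35.2 + 33.9 + 38.4)/9 = 33.2000
Numerator Σ_{t=1}^{7}(y_t−ȳ)(y_{t+2}−ȳ) = 4.5100
Denominator Σ(y_t−ȳ)² = 61.0000
r_2 = 4.5100 / 61.0000 = 0.074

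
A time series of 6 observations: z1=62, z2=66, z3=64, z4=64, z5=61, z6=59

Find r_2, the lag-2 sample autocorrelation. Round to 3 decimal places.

-0.113

Mean z̄ = (62 + 66 + 64 + 64 + 61 + 59)/6 = 62.6667
Deviations from mean: -0.6667, 3.3333, 1.3333, 1.3333, -1.6667, -3.6667
Numerator Σ_{t=1}^{4}(z_t−z̄)(z_{t+2}−z̄) = -3.5556
Denominator Σ(z_t−z̄)² = 31.3333
r_2 = -3.5556 / 31.3333 = -0.113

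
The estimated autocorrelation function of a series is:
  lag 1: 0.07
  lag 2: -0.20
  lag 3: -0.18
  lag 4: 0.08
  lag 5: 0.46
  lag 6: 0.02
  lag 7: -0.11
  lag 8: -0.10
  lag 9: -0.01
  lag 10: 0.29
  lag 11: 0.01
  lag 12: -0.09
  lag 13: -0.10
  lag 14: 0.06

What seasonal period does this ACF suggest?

The largest autocorrelation is r_5 = 0.46, with a weaker echo at lag 10 (0.29); the remaining lags stay at or below 0.08.
The dominant spike at lag 5 indicates a seasonal period of 5.

5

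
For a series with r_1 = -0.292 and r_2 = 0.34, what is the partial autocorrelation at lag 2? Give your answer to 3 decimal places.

0.278

φ_{22} = (r_2 − r_1²) / (1 − r_1²)
r_1² = (-0.292)² = 0.085264
Numerator = 0.34 − 0.0853 = 0.2547; denominator = 1 − 0.0853 = 0.9147
φ_{22} = 0.2547 / 0.9147 = 0.278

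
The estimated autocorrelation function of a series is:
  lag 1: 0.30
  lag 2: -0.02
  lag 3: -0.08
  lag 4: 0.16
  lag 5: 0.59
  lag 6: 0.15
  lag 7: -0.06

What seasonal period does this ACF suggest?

The largest autocorrelation is r_5 = 0.59; the remaining lags stay at or below 0.30.
The dominant spike at lag 5 indicates a seasonal period of 5.

5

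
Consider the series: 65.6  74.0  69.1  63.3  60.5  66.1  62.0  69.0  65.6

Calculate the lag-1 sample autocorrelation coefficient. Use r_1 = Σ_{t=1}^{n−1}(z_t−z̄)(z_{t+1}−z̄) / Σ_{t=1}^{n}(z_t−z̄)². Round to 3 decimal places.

Mean z̄ = (65.6 + 74.0 + 69.1 + 63.3 + 60.5 + 66.1 + 62.0 + 69.0 + 65.6)/9 = 66.1333
Numerator Σ_{t=1}^{8}(z_t−z̄)(z_{t+1}−z̄) = 13.6456
Denominator Σ(z_t−z̄)² = 136.3200
r_1 = 13.6456 / 136.3200 = 0.100

0.100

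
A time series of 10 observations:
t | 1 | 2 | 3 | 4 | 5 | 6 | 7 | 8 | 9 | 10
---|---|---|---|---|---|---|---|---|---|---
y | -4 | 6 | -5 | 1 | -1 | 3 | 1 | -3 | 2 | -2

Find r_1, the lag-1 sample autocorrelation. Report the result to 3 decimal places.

Mean ȳ = (-4 + 6 − 5 + 1 − 1 + 3 + 1 − 3 + 2 − 2)/10 = -0.2000
Numerator Σ_{t=1}^{9}(y_t−ȳ)(y_{t+1}−ȳ) = -72.2400
Denominator Σ(y_t−ȳ)² = 105.6000
r_1 = -72.2400 / 105.6000 = -0.684

-0.684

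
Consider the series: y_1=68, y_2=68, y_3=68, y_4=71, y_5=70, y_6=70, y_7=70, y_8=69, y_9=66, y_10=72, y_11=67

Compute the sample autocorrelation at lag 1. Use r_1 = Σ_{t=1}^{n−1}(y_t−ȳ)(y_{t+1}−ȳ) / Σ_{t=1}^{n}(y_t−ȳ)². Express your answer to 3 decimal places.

-0.344

Mean ȳ = (68 + 68 + 68 + 71 + 70 + 70 + 70 + 69 + 66 + 72 + 67)/11 = 69.0000
Numerator Σ_{t=1}^{10}(y_t−ȳ)(y_{t+1}−ȳ) = -11.0000
Denominator Σ(y_t−ȳ)² = 32.0000
r_1 = -11.0000 / 32.0000 = -0.344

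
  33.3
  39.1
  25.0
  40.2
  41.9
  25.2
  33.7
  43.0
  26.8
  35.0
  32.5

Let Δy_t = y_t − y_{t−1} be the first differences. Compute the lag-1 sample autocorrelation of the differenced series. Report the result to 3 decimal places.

First differences Δy: 5.8, -14.1, 15.2, 1.7, -16.7, 8.5, 9.3, -16.2, 8.2, -2.5
Mean of differences = -0.0800
Numerator Σ(Δy_t−Δȳ)(Δy_{t+1}−Δȳ) = -665.8844
Denominator Σ(Δy_t−Δȳ)² = 1239.8760
r_1(Δy) = -665.8844 / 1239.8760 = -0.537

-0.537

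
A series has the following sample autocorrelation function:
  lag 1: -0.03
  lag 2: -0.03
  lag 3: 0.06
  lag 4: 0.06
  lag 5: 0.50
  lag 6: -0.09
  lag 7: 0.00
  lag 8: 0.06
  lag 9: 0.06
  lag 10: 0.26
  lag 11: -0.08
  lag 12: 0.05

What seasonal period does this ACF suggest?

5

The largest autocorrelation is r_5 = 0.50, with a weaker echo at lag 10 (0.26); the remaining lags stay at or below 0.06.
The dominant spike at lag 5 indicates a seasonal period of 5.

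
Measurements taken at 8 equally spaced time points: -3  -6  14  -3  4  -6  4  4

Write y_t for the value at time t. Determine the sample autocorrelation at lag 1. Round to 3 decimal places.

Mean ȳ = (-3 − 6 + 14 − 3 + 4 − 6 + 4 + 4)/8 = 1.0000
Deviations from mean: -4.0000, -7.0000, 13.0000, -4.0000, 3.0000, -7.0000, 3.0000, 3.0000
Numerator Σ_{t=1}^{7}(y_t−ȳ)(y_{t+1}−ȳ) = -160.0000
Denominator Σ(y_t−ȳ)² = 326.0000
r_1 = -160.0000 / 326.0000 = -0.491

-0.491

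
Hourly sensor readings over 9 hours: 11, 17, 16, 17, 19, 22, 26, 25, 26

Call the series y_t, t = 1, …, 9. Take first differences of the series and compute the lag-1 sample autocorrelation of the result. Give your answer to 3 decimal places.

First differences Δy: 6, -1, 1, 2, 3, 4, -1, 1
Mean of differences = 1.8750
Numerator Σ(Δy_t−Δȳ)(Δy_{t+1}−Δȳ) = -10.5156
Denominator Σ(Δy_t−Δȳ)² = 40.8750
r_1(Δy) = -10.5156 / 40.8750 = -0.257

-0.257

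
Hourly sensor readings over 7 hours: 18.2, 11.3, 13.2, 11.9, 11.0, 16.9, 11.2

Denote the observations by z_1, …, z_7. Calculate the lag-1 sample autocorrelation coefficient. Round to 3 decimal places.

-0.416

Mean z̄ = (18.2 + 11.3 + 13.2 + 11.9 + 11.0 + 16.9 + 11.2)/7 = 13.3857
Deviations from mean: 4.8143, -2.0857, -0.1857, -1.4857, -2.3857, 3.5143, -2.1857
Σ(z_t−z̄)(z_{t+1}−z̄) = (-10.0412) + (0.3873) + (0.2759) + (3.5445) + (-8.3841) + (-7.6812) = -21.8988
Denominator Σ(z_t−z̄)² = 52.5886
r_1 = -21.8988 / 52.5886 = -0.416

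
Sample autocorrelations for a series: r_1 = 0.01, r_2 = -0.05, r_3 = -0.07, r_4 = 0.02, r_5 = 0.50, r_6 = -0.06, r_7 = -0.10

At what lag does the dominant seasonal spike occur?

The largest autocorrelation is r_5 = 0.50; the remaining lags stay at or below 0.02.
The dominant spike at lag 5 indicates a seasonal period of 5.

5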